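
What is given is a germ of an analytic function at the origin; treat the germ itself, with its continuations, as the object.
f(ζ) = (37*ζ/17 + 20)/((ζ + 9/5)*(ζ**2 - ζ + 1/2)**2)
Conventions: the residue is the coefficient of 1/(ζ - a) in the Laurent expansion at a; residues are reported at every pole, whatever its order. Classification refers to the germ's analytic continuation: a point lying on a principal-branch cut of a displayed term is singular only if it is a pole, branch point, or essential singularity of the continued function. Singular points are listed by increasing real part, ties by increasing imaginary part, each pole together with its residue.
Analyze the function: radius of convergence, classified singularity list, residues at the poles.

Radius of convergence at 0: (1/2)*sqrt(2).
At -9/5: a pole of order 1; residue 683500/1304393.
At (1/2) - (1/2)*i: a pole of order 2; residue (-341750/1304393) + (24668310/1304393)*i.
At (1/2) + (1/2)*i: a pole of order 2; residue (-341750/1304393) - (24668310/1304393)*i.

Denominator factor (ζ + 9/5): pole of order 1 at -9/5, modulus 9/5.
Denominator factor (ζ**2 - ζ + 1/2)^2: discriminant -1, complex-conjugate roots (1/2) + (1/2)*i and (1/2) - (1/2)*i; poles of order 2, moduli (1/2)*sqrt(2) and (1/2)*sqrt(2).
The radius of convergence is the smallest modulus among the singular points: (1/2)*sqrt(2).
At the order-1 pole -9/5 set g(ζ) = (ζ - (-9/5))*f(ζ) = (37*ζ/17 + 20)/(ζ**2 - ζ + 1/2)**2.
Simple pole: residue = g(a) at a = -9/5, which is 683500/1304393.
The factor ζ**2 - ζ + 1/2 splits as (ζ - a)(ζ - a') with a = (1/2) - (1/2)*i, a' = (1/2) + (1/2)*i. At the order-2 pole a set g(ζ) = (ζ - a)^2*f(ζ) = [(37*ζ/17 + 20)/(ζ + 9/5)] / (ζ - a')^2.
Order-2 pole: residue = g'(a); g'((1/2) - (1/2)*i) = (-341750/1304393) + (24668310/1304393)*i, so the residue is (-341750/1304393) + (24668310/1304393)*i.
The factor ζ**2 - ζ + 1/2 splits as (ζ - a)(ζ - a') with a = (1/2) + (1/2)*i, a' = (1/2) - (1/2)*i. At the order-2 pole a set g(ζ) = (ζ - a)^2*f(ζ) = [(37*ζ/17 + 20)/(ζ + 9/5)] / (ζ - a')^2.
Order-2 pole: residue = g'(a); g'((1/2) + (1/2)*i) = (-341750/1304393) - (24668310/1304393)*i, so the residue is (-341750/1304393) - (24668310/1304393)*i.
List the singular points by increasing real part (a conjugate pair: the negative imaginary part first).


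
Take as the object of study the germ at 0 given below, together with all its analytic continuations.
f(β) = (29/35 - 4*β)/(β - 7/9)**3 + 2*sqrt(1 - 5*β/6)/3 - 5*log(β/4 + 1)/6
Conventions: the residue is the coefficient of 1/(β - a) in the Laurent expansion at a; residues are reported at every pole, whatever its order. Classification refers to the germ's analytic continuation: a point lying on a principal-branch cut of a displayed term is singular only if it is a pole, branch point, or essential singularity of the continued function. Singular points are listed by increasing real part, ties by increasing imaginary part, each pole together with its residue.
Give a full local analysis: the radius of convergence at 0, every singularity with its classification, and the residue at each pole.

Radius of convergence at 0: 7/9.
At -4: a logarithmic branch point.
At 7/9: a pole of order 3; residue 0.
At 6/5: an algebraic (square-root) branch point.

Denominator factor (β - 7/9)^3: pole of order 3 at 7/9, modulus 7/9.
Branch term (-5/6)*log(1 - β/(-4)): its argument vanishes at β = -4, a logarithmic branch point, modulus 4.
Branch term (2/3)*sqrt(1 - β/(6/5)): its argument vanishes at β = 6/5, a square-root branch point, modulus 6/5.
The radius of convergence is the smallest modulus among the singular points: 7/9.
The branch terms are analytic at 7/9 and contribute nothing to the residue; only the rational part matters.
At the order-3 pole 7/9 set g(β) = (β - (7/9))^3*(rational part) = 29/35 - 4*β.
Order-3 pole: residue = g''(a)/2; g''(7/9) = 0, so the residue is 0.
List the singular points by increasing real part (a conjugate pair: the negative imaginary part first).


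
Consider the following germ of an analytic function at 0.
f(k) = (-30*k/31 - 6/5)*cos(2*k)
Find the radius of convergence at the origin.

The radius of convergence is infinite.

The factor cos(2*k) is entire and contributes no finite singular point.
The polynomial part has no poles.
No finite singular points: the Taylor series at 0 converges everywhere.


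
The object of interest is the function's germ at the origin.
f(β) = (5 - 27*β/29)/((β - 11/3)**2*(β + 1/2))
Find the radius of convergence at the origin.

Denominator factor (β - 11/3)^2: pole of order 2 at 11/3, modulus 11/3.
Denominator factor (β + 1/2): pole of order 1 at -1/2, modulus 1/2.
The radius of convergence is the smallest modulus among the singular points: 1/2.

The radius of convergence is 1/2.


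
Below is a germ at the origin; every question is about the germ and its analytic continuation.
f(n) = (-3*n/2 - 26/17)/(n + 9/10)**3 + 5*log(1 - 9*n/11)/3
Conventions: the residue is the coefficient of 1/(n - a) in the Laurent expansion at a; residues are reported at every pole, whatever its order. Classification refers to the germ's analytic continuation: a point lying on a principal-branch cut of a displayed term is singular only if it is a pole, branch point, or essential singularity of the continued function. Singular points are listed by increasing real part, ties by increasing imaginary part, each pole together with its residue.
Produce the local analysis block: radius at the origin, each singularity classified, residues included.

Denominator factor (n + 9/10)^3: pole of order 3 at -9/10, modulus 9/10.
Branch term (5/3)*log(1 - n/(11/9)): its argument vanishes at n = 11/9, a logarithmic branch point, modulus 11/9.
The radius of convergence is the smallest modulus among the singular points: 9/10.
The branch term is analytic at -9/10 and contributes nothing to the residue; only the rational part matters.
At the order-3 pole -9/10 set g(n) = (n - (-9/10))^3*(rational part) = -3*n/2 - 26/17.
Order-3 pole: residue = g''(a)/2; g''(-9/10) = 0, so the residue is 0.
List the singular points by increasing real part (a conjugate pair: the negative imaginary part first).

Radius of convergence at 0: 9/10.
At -9/10: a pole of order 3; residue 0.
At 11/9: a logarithmic branch point.


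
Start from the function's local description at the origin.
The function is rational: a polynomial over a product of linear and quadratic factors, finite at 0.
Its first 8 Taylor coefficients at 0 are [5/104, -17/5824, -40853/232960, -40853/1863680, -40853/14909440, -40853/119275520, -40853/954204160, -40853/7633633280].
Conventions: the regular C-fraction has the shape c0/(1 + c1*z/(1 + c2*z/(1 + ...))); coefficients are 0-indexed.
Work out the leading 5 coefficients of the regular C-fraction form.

Taylor coefficients (read off): a_0 = 5/104, a_1 = -17/5824, a_2 = -40853/232960, a_3 = -40853/1863680, a_4 = -40853/14909440.
c0 = a_0 = 5/104. Peel one level at a time: if S = 1 + c*z/S' with S'(0) = 1, then c is the z-coefficient of S and S' = c*z/(S - 1).
S_1 = c0/f = 1 + (17/280)*z + (14313/3920)*z^2 + ...; c1 = 17/280.
S_2 = c1*z/(S_1 - 1) = 1 + (-14313/238)*z + (26023361/7225)*z^2 + ...; c2 = -14313/238.
S_3 = c2*z/(S_2 - 1) = 1 + (28025158/467925)*z + (-2746465484/757625625)*z^2 + ...; c3 = 28025158/467925.
S_4 = c3*z/(S_3 - 1) = 1 + (1666/27525)*z + ...; c4 = 1666/27525.

The regular C-fraction coefficients are [5/104, 17/280, -14313/238, 28025158/467925, 1666/27525].


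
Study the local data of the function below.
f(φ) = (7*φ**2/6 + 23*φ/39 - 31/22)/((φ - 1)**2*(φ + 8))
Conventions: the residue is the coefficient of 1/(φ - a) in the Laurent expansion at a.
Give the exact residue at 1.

The residue is 11137/34749.

At the order-2 pole 1 set g(φ) = (φ - (1))^2*f(φ) = (7*φ**2/6 + 23*φ/39 - 31/22)/(φ + 8).
Order-2 pole: residue = g'(a); g'(1) = 11137/34749, so the residue is 11137/34749.


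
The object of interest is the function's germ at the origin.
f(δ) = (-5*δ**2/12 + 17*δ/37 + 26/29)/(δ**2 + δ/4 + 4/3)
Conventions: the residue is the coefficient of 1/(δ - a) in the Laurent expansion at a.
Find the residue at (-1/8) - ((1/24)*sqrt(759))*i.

The factor δ**2 + δ/4 + 4/3 splits as (δ - a)(δ - a') with a = (-1/8) - ((1/24)*sqrt(759))*i, a' = (-1/8) + ((1/24)*sqrt(759))*i. At the order-1 pole a set g(δ) = (δ - a)*f(δ) = [-5*δ**2/12 + 17*δ/37 + 26/29] / (δ - a').
Simple pole: residue = g(a) at a = (-1/8) - ((1/24)*sqrt(759))*i, which is (1001/3552) + ((1707857/78183072)*sqrt(759))*i.

The residue is (1001/3552) + ((1707857/78183072)*sqrt(759))*i.


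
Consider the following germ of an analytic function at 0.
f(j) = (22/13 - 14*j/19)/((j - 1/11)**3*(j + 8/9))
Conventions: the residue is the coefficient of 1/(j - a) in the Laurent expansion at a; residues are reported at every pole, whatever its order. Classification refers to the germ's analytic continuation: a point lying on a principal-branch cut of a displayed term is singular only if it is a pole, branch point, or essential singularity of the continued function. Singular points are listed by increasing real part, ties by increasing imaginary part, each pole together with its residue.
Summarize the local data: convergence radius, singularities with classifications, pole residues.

Radius of convergence at 0: 1/11.
At -8/9: a pole of order 1; residue -562557798/225430231.
At 1/11: a pole of order 3; residue 562557798/225430231.

Denominator factor (j - 1/11)^3: pole of order 3 at 1/11, modulus 1/11.
Denominator factor (j + 8/9): pole of order 1 at -8/9, modulus 8/9.
The radius of convergence is the smallest modulus among the singular points: 1/11.
At the order-1 pole -8/9 set g(j) = (j - (-8/9))*f(j) = (22/13 - 14*j/19)/(j - 1/11)**3.
Simple pole: residue = g(a) at a = -8/9, which is -562557798/225430231.
At the order-3 pole 1/11 set g(j) = (j - (1/11))^3*f(j) = (22/13 - 14*j/19)/(j + 8/9).
Order-3 pole: residue = g''(a)/2; g''(1/11) = 1125115596/225430231, so the residue is 562557798/225430231.
List the singular points by increasing real part (a conjugate pair: the negative imaginary part first).


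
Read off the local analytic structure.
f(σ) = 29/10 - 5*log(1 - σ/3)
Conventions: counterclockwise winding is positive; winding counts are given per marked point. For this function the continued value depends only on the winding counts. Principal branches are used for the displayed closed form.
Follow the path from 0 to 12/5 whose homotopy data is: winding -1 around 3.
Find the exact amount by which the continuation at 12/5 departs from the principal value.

Continued minus principal equals (10)*pi*i.

The rational part is single-valued and drops out of the difference; each branch term changes only by its own monodromy.
(-5)*log(1 - σ/(3)): each positive loop around 3 adds 2*pi*i to the log, so winding -1 contributes (-5)*(-1)*2*pi*i = (10)*pi*i.
Summing the contributions at σ = 12/5 gives (10)*pi*i.


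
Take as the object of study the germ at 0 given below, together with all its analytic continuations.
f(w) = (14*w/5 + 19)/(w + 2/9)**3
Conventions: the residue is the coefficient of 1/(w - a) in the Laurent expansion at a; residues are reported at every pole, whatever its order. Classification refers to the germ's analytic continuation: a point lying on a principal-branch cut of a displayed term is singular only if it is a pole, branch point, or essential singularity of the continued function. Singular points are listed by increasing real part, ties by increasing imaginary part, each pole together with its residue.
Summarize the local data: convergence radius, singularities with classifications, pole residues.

Denominator factor (w + 2/9)^3: pole of order 3 at -2/9, modulus 2/9.
The radius of convergence is the smallest modulus among the singular points: 2/9.
At the order-3 pole -2/9 set g(w) = (w - (-2/9))^3*f(w) = 14*w/5 + 19.
Order-3 pole: residue = g''(a)/2; g''(-2/9) = 0, so the residue is 0.

Radius of convergence at 0: 2/9.
At -2/9: a pole of order 3; residue 0.


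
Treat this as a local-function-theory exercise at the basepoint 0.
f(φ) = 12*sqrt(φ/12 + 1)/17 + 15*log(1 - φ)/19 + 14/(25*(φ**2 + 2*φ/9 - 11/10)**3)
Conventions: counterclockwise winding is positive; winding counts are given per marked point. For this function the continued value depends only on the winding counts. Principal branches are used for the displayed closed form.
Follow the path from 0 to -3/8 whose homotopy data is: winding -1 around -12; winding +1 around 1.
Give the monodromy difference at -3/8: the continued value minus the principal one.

Continued minus principal equals (-(3/17)*sqrt(62)) + ((30/19)*pi)*i.

The rational part is single-valued and drops out of the difference; each branch term changes only by its own monodromy.
(15/19)*log(1 - φ/(1)): each positive loop around 1 adds 2*pi*i to the log, so winding +1 contributes (15/19)*(1)*2*pi*i = (30/19)*pi*i.
(12/17)*sqrt(1 - φ/(-12)): winding -1 is odd, the square root flips sign, contributing -2*(12/17)*sqrt(1 - (-3/8)/(-12)) = -2*(12/17)*sqrt(31/32) = -(3/17)*sqrt(62).
Summing the contributions at φ = -3/8 gives (-(3/17)*sqrt(62)) + ((30/19)*pi)*i.


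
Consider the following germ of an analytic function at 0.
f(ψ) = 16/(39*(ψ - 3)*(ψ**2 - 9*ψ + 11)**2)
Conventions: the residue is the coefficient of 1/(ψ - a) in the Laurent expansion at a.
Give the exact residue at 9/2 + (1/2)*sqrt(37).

The residue is -8/1911 + (408/872053)*sqrt(37).

The factor ψ**2 - 9*ψ + 11 splits as (ψ - a)(ψ - a') with a = 9/2 + (1/2)*sqrt(37), a' = 9/2 - (1/2)*sqrt(37). At the order-2 pole a set g(ψ) = (ψ - a)^2*f(ψ) = [16/(39*(ψ - 3))] / (ψ - a')^2.
Order-2 pole: residue = g'(a); g'(9/2 + (1/2)*sqrt(37)) = -8/1911 + (408/872053)*sqrt(37), so the residue is -8/1911 + (408/872053)*sqrt(37).


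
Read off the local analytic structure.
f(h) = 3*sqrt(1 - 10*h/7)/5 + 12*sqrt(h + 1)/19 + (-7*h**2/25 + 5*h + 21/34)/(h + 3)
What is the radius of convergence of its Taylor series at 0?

Denominator factor (h + 3): pole of order 1 at -3, modulus 3.
Branch term (12/19)*sqrt(1 - h/(-1)): its argument vanishes at h = -1, a square-root branch point, modulus 1.
Branch term (3/5)*sqrt(1 - h/(7/10)): its argument vanishes at h = 7/10, a square-root branch point, modulus 7/10.
The radius of convergence is the smallest modulus among the singular points: 7/10.

The radius of convergence is 7/10.


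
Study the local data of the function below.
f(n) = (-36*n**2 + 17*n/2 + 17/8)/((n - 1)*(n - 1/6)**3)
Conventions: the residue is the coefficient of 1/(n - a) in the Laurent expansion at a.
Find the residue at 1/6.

At the order-3 pole 1/6 set g(n) = (n - (1/6))^3*f(n) = (-36*n**2 + 17*n/2 + 17/8)/(n - 1).
Order-3 pole: residue = g''(a)/2; g''(1/6) = 10962/125, so the residue is 5481/125.

The residue is 5481/125.


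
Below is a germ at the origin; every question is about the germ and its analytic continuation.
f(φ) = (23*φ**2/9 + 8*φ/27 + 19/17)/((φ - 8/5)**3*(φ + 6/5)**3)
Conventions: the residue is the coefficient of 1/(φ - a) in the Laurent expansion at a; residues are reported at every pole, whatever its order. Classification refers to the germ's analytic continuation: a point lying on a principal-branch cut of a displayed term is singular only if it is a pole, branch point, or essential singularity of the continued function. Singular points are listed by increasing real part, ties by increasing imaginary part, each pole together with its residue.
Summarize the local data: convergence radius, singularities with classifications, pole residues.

Radius of convergence at 0: 6/5.
At -6/5: a pole of order 3; residue 560125/41143536.
At 8/5: a pole of order 3; residue -560125/41143536.

Denominator factor (φ - 8/5)^3: pole of order 3 at 8/5, modulus 8/5.
Denominator factor (φ + 6/5)^3: pole of order 3 at -6/5, modulus 6/5.
The radius of convergence is the smallest modulus among the singular points: 6/5.
At the order-3 pole -6/5 set g(φ) = (φ - (-6/5))^3*f(φ) = (23*φ**2/9 + 8*φ/27 + 19/17)/(φ - 8/5)**3.
Order-3 pole: residue = g''(a)/2; g''(-6/5) = 560125/20571768, so the residue is 560125/41143536.
At the order-3 pole 8/5 set g(φ) = (φ - (8/5))^3*f(φ) = (23*φ**2/9 + 8*φ/27 + 19/17)/(φ + 6/5)**3.
Order-3 pole: residue = g''(a)/2; g''(8/5) = -560125/20571768, so the residue is -560125/41143536.
List the singular points by increasing real part (a conjugate pair: the negative imaginary part first).


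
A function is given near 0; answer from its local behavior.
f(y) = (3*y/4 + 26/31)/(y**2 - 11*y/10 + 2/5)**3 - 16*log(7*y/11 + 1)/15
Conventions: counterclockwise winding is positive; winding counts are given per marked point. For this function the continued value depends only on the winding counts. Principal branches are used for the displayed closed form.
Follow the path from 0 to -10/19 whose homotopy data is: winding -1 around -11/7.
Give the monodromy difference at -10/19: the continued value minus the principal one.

Continued minus principal equals (32/15)*pi*i.

The rational part is single-valued and drops out of the difference; each branch term changes only by its own monodromy.
(-16/15)*log(1 - y/(-11/7)): each positive loop around -11/7 adds 2*pi*i to the log, so winding -1 contributes (-16/15)*(-1)*2*pi*i = (32/15)*pi*i.
Summing the contributions at y = -10/19 gives (32/15)*pi*i.


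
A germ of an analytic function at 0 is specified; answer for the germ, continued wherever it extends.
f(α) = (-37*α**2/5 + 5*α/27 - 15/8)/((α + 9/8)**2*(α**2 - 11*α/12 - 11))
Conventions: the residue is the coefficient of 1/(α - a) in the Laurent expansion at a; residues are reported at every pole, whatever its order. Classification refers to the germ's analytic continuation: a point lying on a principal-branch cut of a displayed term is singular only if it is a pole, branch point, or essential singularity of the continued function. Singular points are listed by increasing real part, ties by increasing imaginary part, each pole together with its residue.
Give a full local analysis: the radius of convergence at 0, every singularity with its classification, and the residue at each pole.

Denominator factor (α**2 - 11*α/12 - 11): discriminant 6457/144, real irrational roots 11/24 + (1/24)*sqrt(6457) and 11/24 - (1/24)*sqrt(6457); poles of order 1, moduli 11/24 + (1/24)*sqrt(6457) and -11/24 + (1/24)*sqrt(6457).
Denominator factor (α + 9/8)^2: pole of order 2 at -9/8, modulus 9/8.
The radius of convergence is the smallest modulus among the singular points: 9/8.
The factor α**2 - 11*α/12 - 11 splits as (α - a)(α - a') with a = 11/24 - (1/24)*sqrt(6457), a' = 11/24 + (1/24)*sqrt(6457). At the order-1 pole a set g(α) = (α - a)*f(α) = [(-37*α**2/5 + 5*α/27 - 15/8)/(α + 9/8)**2] / (α - a').
Simple pole: residue = g(a) at a = 11/24 - (1/24)*sqrt(6457), which is 50533288/41883615 + (6300704552/270442502055)*sqrt(6457).
At the order-2 pole -9/8 set g(α) = (α - (-9/8))^2*f(α) = (-37*α**2/5 + 5*α/27 - 15/8)/(α**2 - 11*α/12 - 11).
Order-2 pole: residue = g'(a); g'(-9/8) = -101066576/41883615, so the residue is -101066576/41883615.
The factor α**2 - 11*α/12 - 11 splits as (α - a)(α - a') with a = 11/24 + (1/24)*sqrt(6457), a' = 11/24 - (1/24)*sqrt(6457). At the order-1 pole a set g(α) = (α - a)*f(α) = [(-37*α**2/5 + 5*α/27 - 15/8)/(α + 9/8)**2] / (α - a').
Simple pole: residue = g(a) at a = 11/24 + (1/24)*sqrt(6457), which is 50533288/41883615 - (6300704552/270442502055)*sqrt(6457).
List the singular points by increasing real part (a conjugate pair: the negative imaginary part first).

Radius of convergence at 0: 9/8.
At 11/24 - (1/24)*sqrt(6457): a pole of order 1; residue 50533288/41883615 + (6300704552/270442502055)*sqrt(6457).
At -9/8: a pole of order 2; residue -101066576/41883615.
At 11/24 + (1/24)*sqrt(6457): a pole of order 1; residue 50533288/41883615 - (6300704552/270442502055)*sqrt(6457).


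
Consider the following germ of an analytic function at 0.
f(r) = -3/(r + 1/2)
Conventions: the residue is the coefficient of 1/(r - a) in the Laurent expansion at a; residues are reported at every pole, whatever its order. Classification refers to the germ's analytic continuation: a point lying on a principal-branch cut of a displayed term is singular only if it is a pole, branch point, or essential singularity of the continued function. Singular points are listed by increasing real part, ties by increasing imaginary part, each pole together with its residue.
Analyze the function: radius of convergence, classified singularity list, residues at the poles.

Denominator factor (r + 1/2): pole of order 1 at -1/2, modulus 1/2.
The radius of convergence is the smallest modulus among the singular points: 1/2.
At the order-1 pole -1/2 set g(r) = (r - (-1/2))*f(r) = -3.
Simple pole: residue = g(a) at a = -1/2, which is -3.

Radius of convergence at 0: 1/2.
At -1/2: a pole of order 1; residue -3.


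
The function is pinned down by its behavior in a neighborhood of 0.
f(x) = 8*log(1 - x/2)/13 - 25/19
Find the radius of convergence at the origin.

The radius of convergence is 2.

Branch term (8/13)*log(1 - x/(2)): its argument vanishes at x = 2, a logarithmic branch point, modulus 2.
The radius of convergence is the smallest modulus among the singular points: 2.


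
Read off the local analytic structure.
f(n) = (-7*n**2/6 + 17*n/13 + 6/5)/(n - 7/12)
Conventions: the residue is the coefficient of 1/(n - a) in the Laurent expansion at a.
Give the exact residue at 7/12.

At the order-1 pole 7/12 set g(n) = (n - (7/12))*f(n) = -7*n**2/6 + 17*n/13 + 6/5.
Simple pole: residue = g(a) at a = 7/12, which is 87937/56160.

The residue is 87937/56160.


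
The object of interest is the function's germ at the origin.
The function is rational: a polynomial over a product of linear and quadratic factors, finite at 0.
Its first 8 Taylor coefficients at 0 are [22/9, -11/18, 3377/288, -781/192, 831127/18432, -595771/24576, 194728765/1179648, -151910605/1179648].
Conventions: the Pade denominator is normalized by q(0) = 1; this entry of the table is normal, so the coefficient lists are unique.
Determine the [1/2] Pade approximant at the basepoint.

Taylor coefficients needed (read off): a_0 = 22/9, a_1 = -11/18, a_2 = 3377/288, a_3 = -781/192.
Write the denominator as Q(κ) = 1 + q1*κ + q2*κ^2. Requiring Q*f - P = O(κ^4) with deg P <= 1 kills the coefficients of κ^2..κ^3 in Q*f:
  κ^2: a_2 + q1*a_1 + q2*a_0 = 0, i.e. 3377/288 + (-11/18)*q1 + (22/9)*q2 = 0.
  κ^3: a_3 + q1*a_2 + q2*a_1 = 0, i.e. -781/192 + (3377/288)*q1 + (-11/18)*q2 = 0.
Solving this linear system: q1 = 119/1212, q2 = -92545/19392.
The numerator is Q*f truncated at degree 1: P0 = a_0 = 22/9; P1 = a_1 + q1*a_0 = -1012/2727.

The Pade approximant has numerator coefficients [22/9, -1012/2727]; denominator coefficients [1, 119/1212, -92545/19392].


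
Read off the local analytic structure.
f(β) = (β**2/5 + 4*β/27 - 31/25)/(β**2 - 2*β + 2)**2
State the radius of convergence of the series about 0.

The radius of convergence is sqrt(2).

Denominator factor (β**2 - 2*β + 2)^2: discriminant -4, complex-conjugate roots (1) + (1)*i and (1) - (1)*i; poles of order 2, moduli sqrt(2) and sqrt(2).
The radius of convergence is the smallest modulus among the singular points: sqrt(2).


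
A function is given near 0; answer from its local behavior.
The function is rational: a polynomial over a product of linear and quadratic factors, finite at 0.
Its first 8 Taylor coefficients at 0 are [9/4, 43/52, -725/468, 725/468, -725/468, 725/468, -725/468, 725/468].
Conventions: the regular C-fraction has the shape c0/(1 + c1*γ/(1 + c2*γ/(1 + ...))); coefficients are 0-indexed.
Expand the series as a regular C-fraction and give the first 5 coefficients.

The regular C-fraction coefficients are [9/4, -43/117, 3758/1677, -1592825/2181519, -7267/50733].

Taylor coefficients (read off): a_0 = 9/4, a_1 = 43/52, a_2 = -725/468, a_3 = 725/468, a_4 = -725/468.
c0 = a_0 = 9/4. Peel one level at a time: if S = 1 + c*γ/S' with S'(0) = 1, then c is the γ-coefficient of S and S' = c*γ/(S - 1).
S_1 = c0/f = 1 + (-43/117)*γ + (3758/4563)*γ^2 + ...; c1 = -43/117.
S_2 = c1*γ/(S_1 - 1) = 1 + (3758/1677)*γ + (245050/149769)*γ^2 + ...; c2 = 3758/1677.
S_3 = c2*γ/(S_2 - 1) = 1 + (-1592825/2181519)*γ + (-269187425/2573837289)*γ^2 + ...; c3 = -1592825/2181519.
S_4 = c3*γ/(S_3 - 1) = 1 + (-7267/50733)*γ + ...; c4 = -7267/50733.


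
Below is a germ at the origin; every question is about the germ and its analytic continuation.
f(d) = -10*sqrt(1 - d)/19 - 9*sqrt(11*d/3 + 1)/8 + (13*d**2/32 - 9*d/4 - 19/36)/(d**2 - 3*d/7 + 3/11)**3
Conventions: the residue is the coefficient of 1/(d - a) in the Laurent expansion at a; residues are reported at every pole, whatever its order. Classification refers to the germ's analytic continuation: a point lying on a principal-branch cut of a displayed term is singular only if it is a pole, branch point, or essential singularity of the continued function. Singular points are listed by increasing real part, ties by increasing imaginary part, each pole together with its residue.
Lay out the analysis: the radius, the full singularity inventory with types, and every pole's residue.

Radius of convergence at 0: 3/11.
At -3/11: an algebraic (square-root) branch point.
At (3/14) - ((1/154)*sqrt(5379))*i: a pole of order 3; residue -((1125172741/11225296224)*sqrt(5379))*i.
At (3/14) + ((1/154)*sqrt(5379))*i: a pole of order 3; residue ((1125172741/11225296224)*sqrt(5379))*i.
At 1: an algebraic (square-root) branch point.

Denominator factor (d**2 - 3*d/7 + 3/11)^3: discriminant -489/539, complex-conjugate roots (3/14) + ((1/154)*sqrt(5379))*i and (3/14) - ((1/154)*sqrt(5379))*i; poles of order 3, moduli (1/11)*sqrt(33) and (1/11)*sqrt(33).
Branch term (-9/8)*sqrt(1 - d/(-3/11)): its argument vanishes at d = -3/11, a square-root branch point, modulus 3/11.
Branch term (-10/19)*sqrt(1 - d/(1)): its argument vanishes at d = 1, a square-root branch point, modulus 1.
The radius of convergence is the smallest modulus among the singular points: 3/11.
The branch terms are analytic at (3/14) - ((1/154)*sqrt(5379))*i and contribute nothing to the residue; only the rational part matters.
The factor d**2 - 3*d/7 + 3/11 splits as (d - a)(d - a') with a = (3/14) - ((1/154)*sqrt(5379))*i, a' = (3/14) + ((1/154)*sqrt(5379))*i. At the order-3 pole a set g(d) = (d - a)^3*(rational part) = [13*d**2/32 - 9*d/4 - 19/36] / (d - a')^3.
Order-3 pole: residue = g''(a)/2; g''((3/14) - ((1/154)*sqrt(5379))*i) = -((1125172741/5612648112)*sqrt(5379))*i, so the residue is -((1125172741/11225296224)*sqrt(5379))*i.
The branch terms are analytic at (3/14) + ((1/154)*sqrt(5379))*i and contribute nothing to the residue; only the rational part matters.
The factor d**2 - 3*d/7 + 3/11 splits as (d - a)(d - a') with a = (3/14) + ((1/154)*sqrt(5379))*i, a' = (3/14) - ((1/154)*sqrt(5379))*i. At the order-3 pole a set g(d) = (d - a)^3*(rational part) = [13*d**2/32 - 9*d/4 - 19/36] / (d - a')^3.
Order-3 pole: residue = g''(a)/2; g''((3/14) + ((1/154)*sqrt(5379))*i) = ((1125172741/5612648112)*sqrt(5379))*i, so the residue is ((1125172741/11225296224)*sqrt(5379))*i.
List the singular points by increasing real part (a conjugate pair: the negative imaginary part first).


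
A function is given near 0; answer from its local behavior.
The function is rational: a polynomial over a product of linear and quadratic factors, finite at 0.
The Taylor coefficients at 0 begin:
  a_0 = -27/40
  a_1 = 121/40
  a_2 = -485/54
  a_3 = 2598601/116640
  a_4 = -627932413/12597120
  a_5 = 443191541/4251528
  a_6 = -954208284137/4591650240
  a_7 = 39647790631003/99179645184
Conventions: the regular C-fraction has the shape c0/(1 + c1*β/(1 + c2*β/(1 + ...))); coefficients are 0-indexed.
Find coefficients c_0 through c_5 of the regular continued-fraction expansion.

Taylor coefficients (read off): a_0 = -27/40, a_1 = 121/40, a_2 = -485/54, a_3 = 2598601/116640, a_4 = -627932413/12597120, a_5 = 443191541/4251528.
c0 = a_0 = -27/40. Peel one level at a time: if S = 1 + c*β/S' with S'(0) = 1, then c is the β-coefficient of S and S' = c*β/(S - 1).
S_1 = c0/f = 1 + (121/27)*β + (61/9)*β^2 + ...; c1 = 121/27.
S_2 = c1*β/(S_1 - 1) = 1 + (-183/121)*β + (84951/58564)*β^2 + ...; c2 = -183/121.
S_3 = c2*β/(S_2 - 1) = 1 + (28317/29524)*β + (6093/29768)*β^2 + ...; c3 = 28317/29524.
S_4 = c3*β/(S_3 - 1) = 1 + (-245751/1151558)*β + (232058277/1425515536)*β^2 + ...; c4 = -245751/1151558.
S_5 = c4*β/(S_4 - 1) = 1 + (38996019/51121624)*β + ...; c5 = 38996019/51121624.

The regular C-fraction coefficients are [-27/40, 121/27, -183/121, 28317/29524, -245751/1151558, 38996019/51121624].


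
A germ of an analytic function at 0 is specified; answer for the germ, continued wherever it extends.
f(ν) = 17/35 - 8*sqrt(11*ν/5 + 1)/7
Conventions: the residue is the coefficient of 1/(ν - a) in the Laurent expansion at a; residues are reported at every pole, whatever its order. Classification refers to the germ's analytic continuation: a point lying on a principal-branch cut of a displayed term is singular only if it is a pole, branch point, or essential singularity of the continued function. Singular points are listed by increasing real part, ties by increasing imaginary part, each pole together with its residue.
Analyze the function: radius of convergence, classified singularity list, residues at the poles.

Radius of convergence at 0: 5/11.
At -5/11: an algebraic (square-root) branch point.

Branch term (-8/7)*sqrt(1 - ν/(-5/11)): its argument vanishes at ν = -5/11, a square-root branch point, modulus 5/11.
The radius of convergence is the smallest modulus among the singular points: 5/11.


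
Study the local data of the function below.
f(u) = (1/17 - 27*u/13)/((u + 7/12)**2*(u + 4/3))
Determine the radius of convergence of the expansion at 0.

Denominator factor (u + 4/3): pole of order 1 at -4/3, modulus 4/3.
Denominator factor (u + 7/12)^2: pole of order 2 at -7/12, modulus 7/12.
The radius of convergence is the smallest modulus among the singular points: 7/12.

The radius of convergence is 7/12.


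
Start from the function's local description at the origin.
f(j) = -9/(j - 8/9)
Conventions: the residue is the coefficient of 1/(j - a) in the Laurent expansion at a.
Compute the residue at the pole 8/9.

The residue is -9.

At the order-1 pole 8/9 set g(j) = (j - (8/9))*f(j) = -9.
Simple pole: residue = g(a) at a = 8/9, which is -9.


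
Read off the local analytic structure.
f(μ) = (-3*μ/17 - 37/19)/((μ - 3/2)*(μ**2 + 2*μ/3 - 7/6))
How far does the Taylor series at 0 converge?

The radius of convergence is -1/3 + (1/6)*sqrt(46).

Denominator factor (μ**2 + 2*μ/3 - 7/6): discriminant 46/9, real irrational roots -1/3 + (1/6)*sqrt(46) and -1/3 - (1/6)*sqrt(46); poles of order 1, moduli -1/3 + (1/6)*sqrt(46) and 1/3 + (1/6)*sqrt(46).
Denominator factor (μ - 3/2): pole of order 1 at 3/2, modulus 3/2.
The radius of convergence is the smallest modulus among the singular points: -1/3 + (1/6)*sqrt(46).


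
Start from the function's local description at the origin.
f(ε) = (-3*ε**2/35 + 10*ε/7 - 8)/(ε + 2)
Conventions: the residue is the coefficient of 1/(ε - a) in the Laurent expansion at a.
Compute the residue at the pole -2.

At the order-1 pole -2 set g(ε) = (ε - (-2))*f(ε) = -3*ε**2/35 + 10*ε/7 - 8.
Simple pole: residue = g(a) at a = -2, which is -56/5.

The residue is -56/5.


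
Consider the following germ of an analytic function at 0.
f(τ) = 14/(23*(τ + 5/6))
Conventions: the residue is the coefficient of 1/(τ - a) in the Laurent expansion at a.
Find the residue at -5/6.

At the order-1 pole -5/6 set g(τ) = (τ - (-5/6))*f(τ) = 14/23.
Simple pole: residue = g(a) at a = -5/6, which is 14/23.

The residue is 14/23.


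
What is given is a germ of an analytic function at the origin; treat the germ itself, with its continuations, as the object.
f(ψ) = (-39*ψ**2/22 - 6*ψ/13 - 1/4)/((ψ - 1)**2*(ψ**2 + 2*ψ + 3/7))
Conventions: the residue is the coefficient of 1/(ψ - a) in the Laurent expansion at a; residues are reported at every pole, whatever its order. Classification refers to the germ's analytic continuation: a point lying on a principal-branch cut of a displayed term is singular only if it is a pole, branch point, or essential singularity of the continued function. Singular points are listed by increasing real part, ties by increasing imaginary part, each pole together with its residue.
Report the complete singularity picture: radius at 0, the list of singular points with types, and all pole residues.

Denominator factor (ψ**2 + 2*ψ + 3/7): discriminant 16/7, real irrational roots -1 + (2/7)*sqrt(7) and -1 - (2/7)*sqrt(7); poles of order 1, moduli 1 - (2/7)*sqrt(7) and 1 + (2/7)*sqrt(7).
Denominator factor (ψ - 1)^2: pole of order 2 at 1, modulus 1.
The radius of convergence is the smallest modulus among the singular points: 1 - (2/7)*sqrt(7).
The factor ψ**2 + 2*ψ + 3/7 splits as (ψ - a)(ψ - a') with a = -1 - (2/7)*sqrt(7), a' = -1 + (2/7)*sqrt(7). At the order-1 pole a set g(ψ) = (ψ - a)*f(ψ) = [(-39*ψ**2/22 - 6*ψ/13 - 1/4)/(ψ - 1)**2] / (ψ - a').
Simple pole: residue = g(a) at a = -1 - (2/7)*sqrt(7), which is 26635/164736 + (4133/41184)*sqrt(7).
The factor ψ**2 + 2*ψ + 3/7 splits as (ψ - a)(ψ - a') with a = -1 + (2/7)*sqrt(7), a' = -1 - (2/7)*sqrt(7). At the order-1 pole a set g(ψ) = (ψ - a)*f(ψ) = [(-39*ψ**2/22 - 6*ψ/13 - 1/4)/(ψ - 1)**2] / (ψ - a').
Simple pole: residue = g(a) at a = -1 + (2/7)*sqrt(7), which is 26635/164736 - (4133/41184)*sqrt(7).
At the order-2 pole 1 set g(ψ) = (ψ - (1))^2*f(ψ) = (-39*ψ**2/22 - 6*ψ/13 - 1/4)/(ψ**2 + 2*ψ + 3/7).
Order-2 pole: residue = g'(a); g'(1) = -26635/82368, so the residue is -26635/82368.
List the singular points by increasing real part (a conjugate pair: the negative imaginary part first).

Radius of convergence at 0: 1 - (2/7)*sqrt(7).
At -1 - (2/7)*sqrt(7): a pole of order 1; residue 26635/164736 + (4133/41184)*sqrt(7).
At -1 + (2/7)*sqrt(7): a pole of order 1; residue 26635/164736 - (4133/41184)*sqrt(7).
At 1: a pole of order 2; residue -26635/82368.


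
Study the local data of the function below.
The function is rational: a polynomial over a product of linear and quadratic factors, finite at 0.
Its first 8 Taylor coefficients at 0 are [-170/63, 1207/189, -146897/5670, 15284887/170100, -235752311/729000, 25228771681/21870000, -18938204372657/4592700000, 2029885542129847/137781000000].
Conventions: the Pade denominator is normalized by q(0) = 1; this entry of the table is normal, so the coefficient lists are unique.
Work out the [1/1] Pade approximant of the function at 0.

Taylor coefficients needed (read off): a_0 = -170/63, a_1 = 1207/189, a_2 = -146897/5670.
Write the denominator as Q(τ) = 1 + q1*τ. Requiring Q*f - P = O(τ^3) with deg P <= 1 kills the coefficients of τ^2..τ^2 in Q*f:
  τ^2: a_2 + q1*a_1 = 0, i.e. -146897/5670 + (1207/189)*q1 = 0.
Solving this linear system: q1 = 8641/2130.
The numerator is Q*f truncated at degree 1: P0 = a_0 = -170/63; P1 = a_1 + q1*a_0 = -6800/1491.

The Pade approximant has numerator coefficients [-170/63, -6800/1491]; denominator coefficients [1, 8641/2130].


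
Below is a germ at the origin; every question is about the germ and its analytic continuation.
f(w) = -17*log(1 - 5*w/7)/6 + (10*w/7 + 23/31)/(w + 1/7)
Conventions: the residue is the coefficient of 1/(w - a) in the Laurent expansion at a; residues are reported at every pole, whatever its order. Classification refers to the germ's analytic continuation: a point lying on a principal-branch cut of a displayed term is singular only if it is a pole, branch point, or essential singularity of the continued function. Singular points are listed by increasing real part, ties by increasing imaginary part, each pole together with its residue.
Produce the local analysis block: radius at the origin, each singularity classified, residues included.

Radius of convergence at 0: 1/7.
At -1/7: a pole of order 1; residue 817/1519.
At 7/5: a logarithmic branch point.

Denominator factor (w + 1/7): pole of order 1 at -1/7, modulus 1/7.
Branch term (-17/6)*log(1 - w/(7/5)): its argument vanishes at w = 7/5, a logarithmic branch point, modulus 7/5.
The radius of convergence is the smallest modulus among the singular points: 1/7.
The branch term is analytic at -1/7 and contributes nothing to the residue; only the rational part matters.
At the order-1 pole -1/7 set g(w) = (w - (-1/7))*(rational part) = 10*w/7 + 23/31.
Simple pole: residue = g(a) at a = -1/7, which is 817/1519.
List the singular points by increasing real part (a conjugate pair: the negative imaginary part first).


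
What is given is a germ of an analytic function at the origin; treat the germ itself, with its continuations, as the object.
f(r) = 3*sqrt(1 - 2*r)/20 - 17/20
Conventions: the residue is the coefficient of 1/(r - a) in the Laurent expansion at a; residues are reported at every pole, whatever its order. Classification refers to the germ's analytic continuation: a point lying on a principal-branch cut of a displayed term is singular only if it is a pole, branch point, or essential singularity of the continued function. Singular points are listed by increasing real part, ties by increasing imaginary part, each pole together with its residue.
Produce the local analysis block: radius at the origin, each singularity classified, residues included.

Branch term (3/20)*sqrt(1 - r/(1/2)): its argument vanishes at r = 1/2, a square-root branch point, modulus 1/2.
The radius of convergence is the smallest modulus among the singular points: 1/2.

Radius of convergence at 0: 1/2.
At 1/2: an algebraic (square-root) branch point.


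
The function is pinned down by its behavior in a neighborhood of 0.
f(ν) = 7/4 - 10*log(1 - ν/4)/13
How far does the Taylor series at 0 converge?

Branch term (-10/13)*log(1 - ν/(4)): its argument vanishes at ν = 4, a logarithmic branch point, modulus 4.
The radius of convergence is the smallest modulus among the singular points: 4.

The radius of convergence is 4.


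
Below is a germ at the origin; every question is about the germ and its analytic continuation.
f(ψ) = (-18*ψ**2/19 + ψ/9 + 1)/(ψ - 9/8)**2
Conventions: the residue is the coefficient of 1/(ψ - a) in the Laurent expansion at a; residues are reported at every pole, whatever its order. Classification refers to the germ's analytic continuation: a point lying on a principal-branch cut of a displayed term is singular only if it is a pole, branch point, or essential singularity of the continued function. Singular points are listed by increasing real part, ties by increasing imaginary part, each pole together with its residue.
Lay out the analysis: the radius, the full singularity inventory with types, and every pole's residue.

Radius of convergence at 0: 9/8.
At 9/8: a pole of order 2; residue -691/342.

Denominator factor (ψ - 9/8)^2: pole of order 2 at 9/8, modulus 9/8.
The radius of convergence is the smallest modulus among the singular points: 9/8.
At the order-2 pole 9/8 set g(ψ) = (ψ - (9/8))^2*f(ψ) = -18*ψ**2/19 + ψ/9 + 1.
Order-2 pole: residue = g'(a); g'(9/8) = -691/342, so the residue is -691/342.


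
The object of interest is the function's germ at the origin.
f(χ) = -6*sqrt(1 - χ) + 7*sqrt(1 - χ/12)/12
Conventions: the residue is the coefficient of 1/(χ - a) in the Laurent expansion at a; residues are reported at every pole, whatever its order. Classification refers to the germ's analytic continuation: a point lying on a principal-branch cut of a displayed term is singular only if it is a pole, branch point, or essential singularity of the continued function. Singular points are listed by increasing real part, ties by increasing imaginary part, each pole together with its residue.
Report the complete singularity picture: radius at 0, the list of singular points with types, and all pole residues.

Branch term (-6)*sqrt(1 - χ/(1)): its argument vanishes at χ = 1, a square-root branch point, modulus 1.
Branch term (7/12)*sqrt(1 - χ/(12)): its argument vanishes at χ = 12, a square-root branch point, modulus 12.
The radius of convergence is the smallest modulus among the singular points: 1.
List the singular points by increasing real part (a conjugate pair: the negative imaginary part first).

Radius of convergence at 0: 1.
At 1: an algebraic (square-root) branch point.
At 12: an algebraic (square-root) branch point.
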